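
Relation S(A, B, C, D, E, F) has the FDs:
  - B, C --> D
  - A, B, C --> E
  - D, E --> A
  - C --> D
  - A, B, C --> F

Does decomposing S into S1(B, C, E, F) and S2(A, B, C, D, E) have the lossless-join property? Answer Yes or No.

Yes

The shared attributes are {B, C, E} and {B, C, E}⁺ = {A, B, C, D, E, F}.
This includes all of S1, so the common attributes are a superkey of S1 — the join is lossless.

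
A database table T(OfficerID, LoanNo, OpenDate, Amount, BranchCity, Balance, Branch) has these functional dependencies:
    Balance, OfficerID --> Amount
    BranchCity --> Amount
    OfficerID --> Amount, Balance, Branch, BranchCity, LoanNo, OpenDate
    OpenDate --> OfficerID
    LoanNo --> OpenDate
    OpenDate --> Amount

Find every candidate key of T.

{LoanNo}, {OfficerID}, {OpenDate}

{LoanNo}⁺ = {Amount, Balance, Branch, BranchCity, LoanNo, OfficerID, OpenDate} — all of the relation — so {LoanNo} is a candidate key.
{OfficerID}⁺ = {Amount, Balance, Branch, BranchCity, LoanNo, OfficerID, OpenDate} — all of the relation — so {OfficerID} is a candidate key.
{OpenDate}⁺ = {Amount, Balance, Branch, BranchCity, LoanNo, OfficerID, OpenDate} — all of the relation — so {OpenDate} is a candidate key.
These are minimal and exhaustive — every other superkey contains one of them.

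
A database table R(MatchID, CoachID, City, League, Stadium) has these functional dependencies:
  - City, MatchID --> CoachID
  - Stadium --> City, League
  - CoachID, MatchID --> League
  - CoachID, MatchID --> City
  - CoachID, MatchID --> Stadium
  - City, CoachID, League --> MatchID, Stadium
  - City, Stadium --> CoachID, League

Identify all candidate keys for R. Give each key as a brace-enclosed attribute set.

Closure of {Stadium} is {City, CoachID, League, MatchID, Stadium}, the whole schema; {Stadium} is a candidate key.
Closure of {City, MatchID} is {City, CoachID, League, MatchID, Stadium}, the whole schema; {City, MatchID} is a candidate key.
Closure of {CoachID, MatchID} is {City, CoachID, League, MatchID, Stadium}, the whole schema; {CoachID, MatchID} is a candidate key.
Closure of {City, CoachID, League} is {City, CoachID, League, MatchID, Stadium}, the whole schema; {City, CoachID, League} is a candidate key.
These are minimal and exhaustive — every other superkey contains one of them.

{City, CoachID, League}, {City, MatchID}, {CoachID, MatchID}, {Stadium}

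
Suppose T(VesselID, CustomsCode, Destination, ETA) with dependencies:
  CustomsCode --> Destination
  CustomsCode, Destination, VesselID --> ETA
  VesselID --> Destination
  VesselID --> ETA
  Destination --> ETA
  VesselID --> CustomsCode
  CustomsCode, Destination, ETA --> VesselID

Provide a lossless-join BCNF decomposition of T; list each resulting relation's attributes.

{CustomsCode, Destination, VesselID}; {Destination, ETA}

Candidate keys of the original relation: {CustomsCode}, {VesselID}.
In {CustomsCode, Destination, ETA, VesselID}, {Destination} is not a superkey ({Destination}⁺ restricted to this set is {Destination, ETA}), so split on Destination --> ETA into {Destination, ETA} and {CustomsCode, Destination, VesselID}.
{Destination, ETA} is in BCNF.
{CustomsCode, Destination, VesselID} is in BCNF.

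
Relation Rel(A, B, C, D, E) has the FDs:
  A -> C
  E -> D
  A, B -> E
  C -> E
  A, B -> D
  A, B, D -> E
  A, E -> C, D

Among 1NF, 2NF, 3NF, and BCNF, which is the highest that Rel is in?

1NF

Candidate key: {A, B}. Prime attributes: {A, B}.
For A -> C we have {A}⁺ = {A, C, D, E}; {A} is not a superkey, so BCNF fails.
Because {C} is non-prime and the left side of A -> C is not a superkey, the relation is not in 3NF.
{A} is a proper subset of the key {A, B}, and {A}⁺ contains the non-prime attributes {C, D, E} — a partial dependency, so 2NF is violated.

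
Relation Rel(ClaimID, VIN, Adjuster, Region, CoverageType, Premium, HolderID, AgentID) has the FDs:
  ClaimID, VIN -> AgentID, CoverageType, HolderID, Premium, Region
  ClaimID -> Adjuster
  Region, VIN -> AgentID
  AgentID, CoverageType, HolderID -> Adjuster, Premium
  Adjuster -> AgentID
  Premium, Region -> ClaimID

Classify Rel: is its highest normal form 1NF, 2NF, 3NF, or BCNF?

Candidate keys: {ClaimID, VIN}, {CoverageType, HolderID, Region, VIN}, {Premium, Region, VIN}. Prime attributes: {ClaimID, CoverageType, HolderID, Premium, Region, VIN}.
For ClaimID -> Adjuster we have {ClaimID}⁺ = {Adjuster, AgentID, ClaimID}; {ClaimID} is not a superkey, so BCNF fails.
Because {Adjuster} is non-prime and the left side of ClaimID -> Adjuster is not a superkey, the relation is not in 3NF.
{ClaimID} is a proper subset of the key {ClaimID, VIN}, and {ClaimID}⁺ contains the non-prime attributes {Adjuster, AgentID} — a partial dependency, so 2NF is violated.

1NF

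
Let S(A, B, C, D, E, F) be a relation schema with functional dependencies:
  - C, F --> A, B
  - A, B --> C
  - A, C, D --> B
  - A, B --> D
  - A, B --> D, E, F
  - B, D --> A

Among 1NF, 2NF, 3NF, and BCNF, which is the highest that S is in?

Candidate keys: {A, B}, {A, C, D}, {B, D}, {C, F}. Prime attributes: {A, B, C, D, F}.
Every FD has a superkey on the left, so the relation is in BCNF.

BCNF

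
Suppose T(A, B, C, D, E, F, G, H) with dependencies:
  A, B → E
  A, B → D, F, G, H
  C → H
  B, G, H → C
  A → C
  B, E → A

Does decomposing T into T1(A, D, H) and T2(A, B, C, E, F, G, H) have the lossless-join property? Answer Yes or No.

No

The shared attributes are {A, H} and {A, H}⁺ = {A, C, H}.
T1 ⊄ {A, C, H} and T2 ⊄ {A, C, H}, so the split is lossy.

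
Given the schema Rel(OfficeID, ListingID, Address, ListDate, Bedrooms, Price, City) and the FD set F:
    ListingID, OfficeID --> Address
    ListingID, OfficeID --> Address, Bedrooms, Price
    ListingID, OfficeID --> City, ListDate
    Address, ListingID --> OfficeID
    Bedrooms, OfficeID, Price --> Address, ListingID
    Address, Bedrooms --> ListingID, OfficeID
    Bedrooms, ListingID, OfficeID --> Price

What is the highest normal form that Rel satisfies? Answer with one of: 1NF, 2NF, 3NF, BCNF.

BCNF

Candidate keys: {Address, Bedrooms}, {Address, ListingID}, {Bedrooms, OfficeID, Price}, {ListingID, OfficeID}. Prime attributes: {Address, Bedrooms, ListingID, OfficeID, Price}.
Each dependency's left side is a superkey — BCNF holds.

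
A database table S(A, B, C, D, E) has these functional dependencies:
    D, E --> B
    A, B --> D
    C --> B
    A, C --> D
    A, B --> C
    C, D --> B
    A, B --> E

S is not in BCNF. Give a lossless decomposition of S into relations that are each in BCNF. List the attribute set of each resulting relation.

{A, C, D, E}; {B, D, E}

Candidate keys of the original relation: {A, B}, {A, C}, {A, D, E}.
In {A, B, C, D, E}, {D, E} is not a superkey ({D, E}⁺ restricted to this set is {B, D, E}), so split on D, E --> B into {B, D, E} and {A, C, D, E}.
{B, D, E}: every determinant is a superkey — BCNF.
{A, C, D, E}: every determinant is a superkey — BCNF.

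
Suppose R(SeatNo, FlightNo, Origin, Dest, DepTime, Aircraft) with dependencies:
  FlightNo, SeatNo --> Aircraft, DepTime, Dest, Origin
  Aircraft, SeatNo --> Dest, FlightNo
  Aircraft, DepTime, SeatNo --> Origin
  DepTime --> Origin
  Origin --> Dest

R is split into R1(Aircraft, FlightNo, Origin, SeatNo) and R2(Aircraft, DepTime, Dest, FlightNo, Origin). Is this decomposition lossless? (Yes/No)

R1 ∩ R2 = {Aircraft, FlightNo, Origin}; its closure under F is {Aircraft, Dest, FlightNo, Origin}.
R1 ⊄ {Aircraft, Dest, FlightNo, Origin} and R2 ⊄ {Aircraft, Dest, FlightNo, Origin}, so the split is lossy.

No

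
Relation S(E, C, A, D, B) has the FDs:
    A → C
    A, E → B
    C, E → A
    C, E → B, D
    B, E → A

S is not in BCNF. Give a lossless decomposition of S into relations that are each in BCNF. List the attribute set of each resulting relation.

{A, B, D, E}; {A, C}

Candidate keys of the original relation: {A, E}, {B, E}, {C, E}.
Within {A, B, C, D, E}: {A}⁺ ∩ {A, B, C, D, E} = {A, C}, not the whole set, so A → C violates BCNF; decompose into {A, C} and {A, B, D, E}.
{A, C} is in BCNF.
{A, B, D, E} is in BCNF.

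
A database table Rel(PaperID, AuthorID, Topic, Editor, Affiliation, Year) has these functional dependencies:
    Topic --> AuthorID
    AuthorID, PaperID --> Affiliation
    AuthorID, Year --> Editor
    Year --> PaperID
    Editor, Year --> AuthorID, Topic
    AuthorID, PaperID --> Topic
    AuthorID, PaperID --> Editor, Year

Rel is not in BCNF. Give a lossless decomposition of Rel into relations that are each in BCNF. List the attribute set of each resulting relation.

Candidate keys of the original relation: {AuthorID, PaperID}, {AuthorID, Year}, {Editor, Year}, {PaperID, Topic}, {Topic, Year}.
In {Affiliation, AuthorID, Editor, PaperID, Topic, Year}, {Topic} is not a superkey ({Topic}⁺ restricted to this set is {AuthorID, Topic}), so split on Topic --> AuthorID into {AuthorID, Topic} and {Affiliation, Editor, PaperID, Topic, Year}.
{AuthorID, Topic}: every determinant is a superkey — BCNF.
In {Affiliation, Editor, PaperID, Topic, Year}, {Year} is not a superkey ({Year}⁺ restricted to this set is {PaperID, Year}), so split on Year --> PaperID into {PaperID, Year} and {Affiliation, Editor, Topic, Year}.
{PaperID, Year}: every determinant is a superkey — BCNF.
{Affiliation, Editor, Topic, Year}: every determinant is a superkey — BCNF.

{Affiliation, Editor, Topic, Year}; {AuthorID, Topic}; {PaperID, Year}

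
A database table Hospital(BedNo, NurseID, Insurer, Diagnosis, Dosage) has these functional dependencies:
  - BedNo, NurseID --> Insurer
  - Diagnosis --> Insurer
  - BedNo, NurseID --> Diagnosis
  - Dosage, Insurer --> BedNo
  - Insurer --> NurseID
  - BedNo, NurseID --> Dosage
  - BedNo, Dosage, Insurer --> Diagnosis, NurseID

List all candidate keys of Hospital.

{BedNo, Diagnosis}, {BedNo, Insurer}, {BedNo, NurseID}, {Diagnosis, Dosage}, {Dosage, Insurer}

Closure of {BedNo, Diagnosis} is {BedNo, Diagnosis, Dosage, Insurer, NurseID}, the whole schema; {BedNo, Diagnosis} is a candidate key.
Closure of {BedNo, Insurer} is {BedNo, Diagnosis, Dosage, Insurer, NurseID}, the whole schema; {BedNo, Insurer} is a candidate key.
Closure of {BedNo, NurseID} is {BedNo, Diagnosis, Dosage, Insurer, NurseID}, the whole schema; {BedNo, NurseID} is a candidate key.
Closure of {Diagnosis, Dosage} is {BedNo, Diagnosis, Dosage, Insurer, NurseID}, the whole schema; {Diagnosis, Dosage} is a candidate key.
Closure of {Dosage, Insurer} is {BedNo, Diagnosis, Dosage, Insurer, NurseID}, the whole schema; {Dosage, Insurer} is a candidate key.
Any other superkey properly contains one of these, so there are no further candidate keys.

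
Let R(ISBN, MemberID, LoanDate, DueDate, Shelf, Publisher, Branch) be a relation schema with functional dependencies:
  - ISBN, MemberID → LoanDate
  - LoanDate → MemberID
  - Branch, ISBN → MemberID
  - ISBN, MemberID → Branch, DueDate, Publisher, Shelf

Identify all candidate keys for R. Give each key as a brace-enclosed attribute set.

{Branch, ISBN}, {ISBN, LoanDate}, {ISBN, MemberID}

No FD produces {ISBN}, so it must be in every candidate key.
{Branch, ISBN} is a candidate key since {Branch, ISBN}⁺ = {Branch, DueDate, ISBN, LoanDate, MemberID, Publisher, Shelf} covers every attribute.
{ISBN, LoanDate} is a candidate key since {ISBN, LoanDate}⁺ = {Branch, DueDate, ISBN, LoanDate, MemberID, Publisher, Shelf} covers every attribute.
{ISBN, MemberID} is a candidate key since {ISBN, MemberID}⁺ = {Branch, DueDate, ISBN, LoanDate, MemberID, Publisher, Shelf} covers every attribute.
Any other superkey properly contains one of these, so there are no further candidate keys.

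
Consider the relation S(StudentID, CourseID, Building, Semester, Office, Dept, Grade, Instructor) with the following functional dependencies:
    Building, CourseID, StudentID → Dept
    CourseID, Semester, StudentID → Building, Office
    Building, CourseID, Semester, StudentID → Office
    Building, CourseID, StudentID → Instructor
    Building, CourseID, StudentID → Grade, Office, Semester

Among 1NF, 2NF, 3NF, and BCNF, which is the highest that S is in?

Candidate keys: {Building, CourseID, StudentID}, {CourseID, Semester, StudentID}. Prime attributes: {Building, CourseID, Semester, StudentID}.
Each dependency's left side is a superkey — BCNF holds.

BCNF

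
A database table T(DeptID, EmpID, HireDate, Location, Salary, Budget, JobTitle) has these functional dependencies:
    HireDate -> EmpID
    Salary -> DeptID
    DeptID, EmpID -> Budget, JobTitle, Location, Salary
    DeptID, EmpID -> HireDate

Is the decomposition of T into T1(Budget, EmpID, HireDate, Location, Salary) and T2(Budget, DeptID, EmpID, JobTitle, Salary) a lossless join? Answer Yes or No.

Yes

The shared attributes are {Budget, EmpID, Salary} and {Budget, EmpID, Salary}⁺ = {Budget, DeptID, EmpID, HireDate, JobTitle, Location, Salary}.
This includes all of T1, so the common attributes are a superkey of T1 — the join is lossless.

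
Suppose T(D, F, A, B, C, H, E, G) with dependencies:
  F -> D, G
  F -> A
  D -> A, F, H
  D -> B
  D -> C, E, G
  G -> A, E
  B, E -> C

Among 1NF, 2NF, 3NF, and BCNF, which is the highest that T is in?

2NF

Candidate keys: {D}, {F}. Prime attributes: {D, F}.
G -> A, E: {G}⁺ = {A, E, G}, which is not all of the attributes, so the left side is not a superkey — BCNF is violated.
G -> A, E has non-prime {A, E} on the right and a non-superkey on the left, so 3NF fails.
All keys have size 1, which rules out partial dependencies — 2NF is satisfied.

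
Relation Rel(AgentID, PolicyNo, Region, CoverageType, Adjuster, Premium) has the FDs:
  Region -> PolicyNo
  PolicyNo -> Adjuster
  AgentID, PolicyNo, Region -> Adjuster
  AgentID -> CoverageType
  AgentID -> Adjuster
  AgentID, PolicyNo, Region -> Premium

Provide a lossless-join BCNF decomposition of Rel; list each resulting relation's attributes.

Candidate key of the original relation: {AgentID, Region}.
Within {Adjuster, AgentID, CoverageType, PolicyNo, Premium, Region}: {Region}⁺ ∩ {Adjuster, AgentID, CoverageType, PolicyNo, Premium, Region} = {Adjuster, PolicyNo, Region}, not the whole set, so Region -> Adjuster, PolicyNo violates BCNF; decompose into {Adjuster, PolicyNo, Region} and {AgentID, CoverageType, Premium, Region}.
Within {Adjuster, PolicyNo, Region}: {PolicyNo}⁺ ∩ {Adjuster, PolicyNo, Region} = {Adjuster, PolicyNo}, not the whole set, so PolicyNo -> Adjuster violates BCNF; decompose into {Adjuster, PolicyNo} and {PolicyNo, Region}.
{Adjuster, PolicyNo} has no BCNF violation.
{PolicyNo, Region} has no BCNF violation.
Within {AgentID, CoverageType, Premium, Region}: {AgentID}⁺ ∩ {AgentID, CoverageType, Premium, Region} = {AgentID, CoverageType}, not the whole set, so AgentID -> CoverageType violates BCNF; decompose into {AgentID, CoverageType} and {AgentID, Premium, Region}.
{AgentID, CoverageType} has no BCNF violation.
{AgentID, Premium, Region} has no BCNF violation.

{Adjuster, PolicyNo}; {AgentID, CoverageType}; {AgentID, Premium, Region}; {PolicyNo, Region}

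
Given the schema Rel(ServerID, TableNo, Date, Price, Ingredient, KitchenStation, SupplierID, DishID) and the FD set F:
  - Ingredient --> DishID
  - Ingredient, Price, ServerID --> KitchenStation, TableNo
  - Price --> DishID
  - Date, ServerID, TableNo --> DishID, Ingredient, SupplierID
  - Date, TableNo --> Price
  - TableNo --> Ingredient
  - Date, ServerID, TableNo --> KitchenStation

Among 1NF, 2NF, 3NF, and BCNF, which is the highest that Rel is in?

Candidate keys: {Date, Ingredient, Price, ServerID}, {Date, ServerID, TableNo}. Prime attributes: {Date, Ingredient, Price, ServerID, TableNo}.
Ingredient --> DishID: {Ingredient}⁺ = {DishID, Ingredient}, which is not all of the attributes, so the left side is not a superkey — BCNF is violated.
Ingredient --> DishID determines the non-prime attribute {DishID} from a non-superkey — 3NF is violated.
Since {TableNo} ⊂ {Date, ServerID, TableNo} and {TableNo}⁺ ⊇ {DishID} with {DishID} non-prime, there is a partial dependency; 2NF fails.

1NF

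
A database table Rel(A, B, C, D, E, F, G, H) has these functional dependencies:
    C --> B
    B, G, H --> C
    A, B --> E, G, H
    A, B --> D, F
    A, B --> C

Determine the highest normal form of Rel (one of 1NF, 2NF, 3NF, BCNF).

3NF

Candidate keys: {A, B}, {A, C}. Prime attributes: {A, B, C}.
C --> B: {C}⁺ = {B, C}, which is not all of the attributes, so the left side is not a superkey — BCNF is violated.
Since {B} ⊆ prime attributes and every other non-superkey FD also has a prime right side, the schema is in 3NF.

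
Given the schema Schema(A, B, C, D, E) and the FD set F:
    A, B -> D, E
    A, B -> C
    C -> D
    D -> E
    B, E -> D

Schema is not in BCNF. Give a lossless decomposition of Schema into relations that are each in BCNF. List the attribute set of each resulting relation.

Candidate key of the original relation: {A, B}.
Within {A, B, C, D, E}: {C}⁺ ∩ {A, B, C, D, E} = {C, D, E}, not the whole set, so C -> D, E violates BCNF; decompose into {C, D, E} and {A, B, C}.
Within {C, D, E}: {D}⁺ ∩ {C, D, E} = {D, E}, not the whole set, so D -> E violates BCNF; decompose into {D, E} and {C, D}.
{D, E}: every determinant is a superkey — BCNF.
{C, D}: every determinant is a superkey — BCNF.
{A, B, C}: every determinant is a superkey — BCNF.

{A, B, C}; {C, D}; {D, E}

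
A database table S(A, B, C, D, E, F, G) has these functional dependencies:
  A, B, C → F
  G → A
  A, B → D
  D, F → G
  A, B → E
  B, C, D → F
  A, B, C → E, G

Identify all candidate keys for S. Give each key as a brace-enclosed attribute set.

{A, B, C}, {B, C, D}, {B, C, G}

Attributes never on any right-hand side: {B, C} — every candidate key must contain all of them.
{A, B, C}⁺ = {A, B, C, D, E, F, G} — all of the relation — so {A, B, C} is a candidate key.
{B, C, D}⁺ = {A, B, C, D, E, F, G} — all of the relation — so {B, C, D} is a candidate key.
{B, C, G}⁺ = {A, B, C, D, E, F, G} — all of the relation — so {B, C, G} is a candidate key.
No proper subset of any of these is a key, and no other minimal superkey exists.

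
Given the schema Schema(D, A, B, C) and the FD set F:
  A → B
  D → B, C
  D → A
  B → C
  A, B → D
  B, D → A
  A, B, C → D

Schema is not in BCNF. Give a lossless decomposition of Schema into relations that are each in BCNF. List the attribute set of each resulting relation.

Candidate keys of the original relation: {A}, {D}.
Within {A, B, C, D}: {B}⁺ ∩ {A, B, C, D} = {B, C}, not the whole set, so B → C violates BCNF; decompose into {B, C} and {A, B, D}.
{B, C}: every determinant is a superkey — BCNF.
{A, B, D}: every determinant is a superkey — BCNF.

{A, B, D}; {B, C}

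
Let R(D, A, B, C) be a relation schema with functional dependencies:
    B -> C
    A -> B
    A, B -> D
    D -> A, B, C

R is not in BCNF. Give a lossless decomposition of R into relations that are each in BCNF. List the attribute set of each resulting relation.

Candidate keys of the original relation: {A}, {D}.
Within {A, B, C, D}: {B}⁺ ∩ {A, B, C, D} = {B, C}, not the whole set, so B -> C violates BCNF; decompose into {B, C} and {A, B, D}.
{B, C} has no BCNF violation.
{A, B, D} has no BCNF violation.

{A, B, D}; {B, C}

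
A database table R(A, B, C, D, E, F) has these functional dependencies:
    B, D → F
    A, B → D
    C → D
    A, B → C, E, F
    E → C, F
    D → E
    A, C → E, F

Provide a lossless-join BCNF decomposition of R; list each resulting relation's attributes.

Candidate key of the original relation: {A, B}.
Within {A, B, C, D, E, F}: {B, D}⁺ ∩ {A, B, C, D, E, F} = {B, C, D, E, F}, not the whole set, so B, D → C, E, F violates BCNF; decompose into {B, C, D, E, F} and {A, B, D}.
Within {B, C, D, E, F}: {C}⁺ ∩ {B, C, D, E, F} = {C, D, E, F}, not the whole set, so C → D, E, F violates BCNF; decompose into {C, D, E, F} and {B, C}.
{C, D, E, F} is in BCNF.
{B, C} is in BCNF.
{A, B, D} is in BCNF.

{A, B, D}; {B, C}; {C, D, E, F}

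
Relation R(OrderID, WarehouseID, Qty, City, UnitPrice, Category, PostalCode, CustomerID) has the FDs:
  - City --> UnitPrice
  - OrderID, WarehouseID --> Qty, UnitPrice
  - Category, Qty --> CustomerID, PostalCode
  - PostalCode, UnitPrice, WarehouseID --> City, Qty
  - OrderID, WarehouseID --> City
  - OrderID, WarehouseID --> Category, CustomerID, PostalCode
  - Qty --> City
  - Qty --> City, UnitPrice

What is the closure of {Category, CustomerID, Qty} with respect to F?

{Category, City, CustomerID, PostalCode, Qty, UnitPrice}

Start with {Category, CustomerID, Qty}.
Category, Qty --> CustomerID, PostalCode applies; add {PostalCode} → now {Category, CustomerID, PostalCode, Qty}.
Qty --> City applies; add {City} → now {Category, City, CustomerID, PostalCode, Qty}.
Qty --> City, UnitPrice applies; add {UnitPrice} → now {Category, City, CustomerID, PostalCode, Qty, UnitPrice}.
No further FD applies.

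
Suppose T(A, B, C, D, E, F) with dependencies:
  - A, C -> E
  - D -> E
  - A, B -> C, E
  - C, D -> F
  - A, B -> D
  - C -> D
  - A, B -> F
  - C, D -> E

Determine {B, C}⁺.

{B, C, D, E, F}

Start with {B, C}.
C -> D applies; add {D} → now {B, C, D}.
C, D -> E applies; add {E} → now {B, C, D, E}.
C, D -> F applies; add {F} → now {B, C, D, E, F}.
No further FD applies.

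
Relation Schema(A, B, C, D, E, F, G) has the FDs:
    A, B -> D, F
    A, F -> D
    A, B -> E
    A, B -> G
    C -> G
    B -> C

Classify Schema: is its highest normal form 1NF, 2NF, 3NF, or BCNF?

1NF

Candidate key: {A, B}. Prime attributes: {A, B}.
For A, F -> D we have {A, F}⁺ = {A, D, F}; {A, F} is not a superkey, so BCNF fails.
A, F -> D has non-prime {D} on the right and a non-superkey on the left, so 3NF fails.
Since {B} ⊂ {A, B} and {B}⁺ ⊇ {C, G} with {C, G} non-prime, there is a partial dependency; 2NF fails.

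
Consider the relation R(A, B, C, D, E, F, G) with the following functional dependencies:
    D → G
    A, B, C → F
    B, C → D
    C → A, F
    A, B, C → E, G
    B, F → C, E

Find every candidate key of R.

{B, C}, {B, F}

No FD produces {B}, so it must be in every candidate key.
Closure of {B, C} is {A, B, C, D, E, F, G}, the whole schema; {B, C} is a candidate key.
Closure of {B, F} is {A, B, C, D, E, F, G}, the whole schema; {B, F} is a candidate key.
No proper subset of any of these is a key, and no other minimal superkey exists.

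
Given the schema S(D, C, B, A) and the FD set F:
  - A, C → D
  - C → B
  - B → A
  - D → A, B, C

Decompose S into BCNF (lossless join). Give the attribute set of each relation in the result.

Candidate keys of the original relation: {C}, {D}.
In {A, B, C, D}, {B} is not a superkey ({B}⁺ restricted to this set is {A, B}), so split on B → A into {A, B} and {B, C, D}.
{A, B} has no BCNF violation.
{B, C, D} has no BCNF violation.

{A, B}; {B, C, D}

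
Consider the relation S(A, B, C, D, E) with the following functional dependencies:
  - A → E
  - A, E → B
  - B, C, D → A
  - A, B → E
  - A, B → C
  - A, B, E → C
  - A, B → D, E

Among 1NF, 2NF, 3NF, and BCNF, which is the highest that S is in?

BCNF

Candidate keys: {A}, {B, C, D}. Prime attributes: {A, B, C, D}.
The left-hand side of every FD is a superkey, so BCNF is satisfied.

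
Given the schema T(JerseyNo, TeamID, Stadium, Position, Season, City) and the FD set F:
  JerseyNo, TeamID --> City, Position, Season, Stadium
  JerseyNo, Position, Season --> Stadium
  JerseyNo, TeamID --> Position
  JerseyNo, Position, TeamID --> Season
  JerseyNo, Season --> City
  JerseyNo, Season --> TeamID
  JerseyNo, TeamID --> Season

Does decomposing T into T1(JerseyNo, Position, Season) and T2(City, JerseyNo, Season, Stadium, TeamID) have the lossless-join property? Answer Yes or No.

Common attributes: {JerseyNo, Season}; their closure is {City, JerseyNo, Position, Season, Stadium, TeamID}.
T1 is contained in that closure, so T1 ∩ T2 --> T1 holds and the join is lossless.

Yes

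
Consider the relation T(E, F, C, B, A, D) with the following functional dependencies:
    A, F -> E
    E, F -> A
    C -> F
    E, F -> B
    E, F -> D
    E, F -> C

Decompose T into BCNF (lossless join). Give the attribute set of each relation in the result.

Candidate keys of the original relation: {A, C}, {A, F}, {C, E}, {E, F}.
Within {A, B, C, D, E, F}: {C}⁺ ∩ {A, B, C, D, E, F} = {C, F}, not the whole set, so C -> F violates BCNF; decompose into {C, F} and {A, B, C, D, E}.
{C, F} has no BCNF violation.
{A, B, C, D, E} has no BCNF violation.

{A, B, C, D, E}; {C, F}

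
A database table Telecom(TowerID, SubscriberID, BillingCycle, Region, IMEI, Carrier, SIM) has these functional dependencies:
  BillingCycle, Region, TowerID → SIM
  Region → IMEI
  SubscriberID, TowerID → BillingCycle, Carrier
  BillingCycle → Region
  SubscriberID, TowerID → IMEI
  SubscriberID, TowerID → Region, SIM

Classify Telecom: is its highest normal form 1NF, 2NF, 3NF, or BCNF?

Candidate key: {SubscriberID, TowerID}. Prime attributes: {SubscriberID, TowerID}.
BillingCycle, Region, TowerID → SIM: {BillingCycle, Region, TowerID}⁺ = {BillingCycle, IMEI, Region, SIM, TowerID}, which is not all of the attributes, so the left side is not a superkey — BCNF is violated.
Because {SIM} is non-prime and the left side of BillingCycle, Region, TowerID → SIM is not a superkey, the relation is not in 3NF.
No non-prime attribute depends on a proper subset of any candidate key, so 2NF holds.

2NF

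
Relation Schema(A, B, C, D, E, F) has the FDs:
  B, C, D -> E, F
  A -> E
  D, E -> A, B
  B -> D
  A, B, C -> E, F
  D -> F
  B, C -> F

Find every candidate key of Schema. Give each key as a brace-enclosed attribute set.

Attributes never on any right-hand side: {C} — every candidate key must contain it.
{B, C}⁺ = {A, B, C, D, E, F} — all of the relation — so {B, C} is a candidate key.
{A, C, D}⁺ = {A, B, C, D, E, F} — all of the relation — so {A, C, D} is a candidate key.
{C, D, E}⁺ = {A, B, C, D, E, F} — all of the relation — so {C, D, E} is a candidate key.
No proper subset of any of these is a key, and no other minimal superkey exists.

{A, C, D}, {B, C}, {C, D, E}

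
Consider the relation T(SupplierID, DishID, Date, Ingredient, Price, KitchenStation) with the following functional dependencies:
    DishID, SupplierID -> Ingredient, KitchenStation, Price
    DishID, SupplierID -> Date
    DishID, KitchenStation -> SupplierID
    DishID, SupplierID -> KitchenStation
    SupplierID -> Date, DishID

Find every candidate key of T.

{DishID, KitchenStation}, {SupplierID}

{SupplierID} is a candidate key since {SupplierID}⁺ = {Date, DishID, Ingredient, KitchenStation, Price, SupplierID} covers every attribute.
{DishID, KitchenStation} is a candidate key since {DishID, KitchenStation}⁺ = {Date, DishID, Ingredient, KitchenStation, Price, SupplierID} covers every attribute.
These are minimal and exhaustive — every other superkey contains one of them.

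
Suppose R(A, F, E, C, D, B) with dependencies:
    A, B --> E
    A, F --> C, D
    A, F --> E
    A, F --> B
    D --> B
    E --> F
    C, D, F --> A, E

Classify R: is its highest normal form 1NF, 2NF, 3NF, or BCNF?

3NF

Candidate keys: {A, B}, {A, D}, {A, E}, {A, F}, {C, D, E}, {C, D, F}. Prime attributes: {A, B, C, D, E, F}.
D --> B breaks BCNF: {D}⁺ = {B, D}, so {D} is not a superkey.
Its right-hand attributes {B} are all prime, as are those of every other non-superkey FD — the relation is in 3NF.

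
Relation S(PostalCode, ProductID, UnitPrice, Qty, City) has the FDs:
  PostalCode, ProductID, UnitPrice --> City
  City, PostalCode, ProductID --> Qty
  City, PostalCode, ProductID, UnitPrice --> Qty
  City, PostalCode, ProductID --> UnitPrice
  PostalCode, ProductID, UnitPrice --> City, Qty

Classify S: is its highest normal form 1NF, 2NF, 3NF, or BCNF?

BCNF

Candidate keys: {City, PostalCode, ProductID}, {PostalCode, ProductID, UnitPrice}. Prime attributes: {City, PostalCode, ProductID, UnitPrice}.
The left-hand side of every FD is a superkey, so BCNF is satisfied.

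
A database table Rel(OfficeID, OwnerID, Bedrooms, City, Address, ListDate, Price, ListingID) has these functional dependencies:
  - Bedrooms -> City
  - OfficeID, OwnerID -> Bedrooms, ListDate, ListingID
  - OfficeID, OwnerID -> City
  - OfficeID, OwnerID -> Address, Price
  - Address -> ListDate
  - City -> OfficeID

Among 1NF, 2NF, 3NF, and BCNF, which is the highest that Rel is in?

Candidate keys: {Bedrooms, OwnerID}, {City, OwnerID}, {OfficeID, OwnerID}. Prime attributes: {Bedrooms, City, OfficeID, OwnerID}.
Bedrooms -> City: {Bedrooms}⁺ = {Bedrooms, City, OfficeID}, which is not all of the attributes, so the left side is not a superkey — BCNF is violated.
Because {ListDate} is non-prime and the left side of Address -> ListDate is not a superkey, the relation is not in 3NF.
No proper subset of a key has a non-prime attribute in its closure, so there is no partial dependency; 2NF holds.

2NF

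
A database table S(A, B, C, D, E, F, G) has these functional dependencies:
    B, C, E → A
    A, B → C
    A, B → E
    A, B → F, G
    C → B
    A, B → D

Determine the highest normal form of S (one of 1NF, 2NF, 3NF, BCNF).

3NF

Candidate keys: {A, B}, {A, C}, {C, E}. Prime attributes: {A, B, C, E}.
For C → B we have {C}⁺ = {B, C}; {C} is not a superkey, so BCNF fails.
Since {B} ⊆ prime attributes and every other non-superkey FD also has a prime right side, the schema is in 3NF.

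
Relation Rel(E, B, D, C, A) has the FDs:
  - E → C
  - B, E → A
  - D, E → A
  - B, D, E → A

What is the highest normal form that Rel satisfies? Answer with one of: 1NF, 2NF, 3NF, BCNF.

1NF

Candidate key: {B, D, E}. Prime attributes: {B, D, E}.
E → C breaks BCNF: {E}⁺ = {C, E}, so {E} is not a superkey.
Because {C} is non-prime and the left side of E → C is not a superkey, the relation is not in 3NF.
The proper key subset {E} of {B, D, E} determines non-prime {C}, so the relation is not even in 2NF.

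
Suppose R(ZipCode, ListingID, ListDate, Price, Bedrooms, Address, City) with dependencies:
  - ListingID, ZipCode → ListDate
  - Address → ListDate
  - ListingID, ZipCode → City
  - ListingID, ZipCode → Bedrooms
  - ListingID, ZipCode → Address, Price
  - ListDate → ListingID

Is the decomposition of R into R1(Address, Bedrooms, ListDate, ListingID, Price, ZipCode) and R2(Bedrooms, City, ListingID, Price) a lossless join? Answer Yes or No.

Common attributes: {Bedrooms, ListingID, Price}; their closure is {Bedrooms, ListingID, Price}.
Neither R1 nor R2 is contained in that closure, so the decomposition is lossy.

No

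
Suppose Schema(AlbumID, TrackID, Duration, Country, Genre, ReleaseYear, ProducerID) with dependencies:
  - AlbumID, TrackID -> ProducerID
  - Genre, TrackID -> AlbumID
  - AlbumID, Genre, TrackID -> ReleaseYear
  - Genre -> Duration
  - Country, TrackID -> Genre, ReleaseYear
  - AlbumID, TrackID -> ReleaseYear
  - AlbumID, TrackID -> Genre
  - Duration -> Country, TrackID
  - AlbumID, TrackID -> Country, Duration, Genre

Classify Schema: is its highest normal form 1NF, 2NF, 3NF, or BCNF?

BCNF

Candidate keys: {AlbumID, TrackID}, {Country, TrackID}, {Duration}, {Genre}. Prime attributes: {AlbumID, Country, Duration, Genre, TrackID}.
The left-hand side of every FD is a superkey, so BCNF is satisfied.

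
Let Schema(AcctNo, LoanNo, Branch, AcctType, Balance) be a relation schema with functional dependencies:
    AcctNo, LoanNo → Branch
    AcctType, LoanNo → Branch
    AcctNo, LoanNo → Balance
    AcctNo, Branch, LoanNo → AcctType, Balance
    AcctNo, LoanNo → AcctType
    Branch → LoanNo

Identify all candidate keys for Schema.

Attributes never on any right-hand side: {AcctNo} — every candidate key must contain it.
{AcctNo, Branch}⁺ = {AcctNo, AcctType, Balance, Branch, LoanNo} — all of the relation — so {AcctNo, Branch} is a candidate key.
{AcctNo, LoanNo}⁺ = {AcctNo, AcctType, Balance, Branch, LoanNo} — all of the relation — so {AcctNo, LoanNo} is a candidate key.
Any other superkey properly contains one of these, so there are no further candidate keys.

{AcctNo, Branch}, {AcctNo, LoanNo}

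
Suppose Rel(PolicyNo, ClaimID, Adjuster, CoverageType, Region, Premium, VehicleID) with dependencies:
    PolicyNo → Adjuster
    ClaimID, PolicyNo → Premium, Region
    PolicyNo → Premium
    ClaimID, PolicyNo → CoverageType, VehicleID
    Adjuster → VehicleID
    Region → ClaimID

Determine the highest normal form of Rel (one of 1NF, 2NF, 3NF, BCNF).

Candidate keys: {ClaimID, PolicyNo}, {PolicyNo, Region}. Prime attributes: {ClaimID, PolicyNo, Region}.
PolicyNo → Adjuster breaks BCNF: {PolicyNo}⁺ = {Adjuster, PolicyNo, Premium, VehicleID}, so {PolicyNo} is not a superkey.
PolicyNo → Adjuster has non-prime {Adjuster} on the right and a non-superkey on the left, so 3NF fails.
The proper key subset {PolicyNo} of {ClaimID, PolicyNo} determines non-prime {Adjuster, Premium, VehicleID}, so the relation is not even in 2NF.

1NF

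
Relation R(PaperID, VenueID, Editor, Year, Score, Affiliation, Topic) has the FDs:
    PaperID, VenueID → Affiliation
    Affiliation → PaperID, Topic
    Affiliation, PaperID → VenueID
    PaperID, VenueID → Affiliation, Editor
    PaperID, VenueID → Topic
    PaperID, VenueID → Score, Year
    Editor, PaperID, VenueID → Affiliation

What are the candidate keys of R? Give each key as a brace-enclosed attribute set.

{Affiliation}⁺ = {Affiliation, Editor, PaperID, Score, Topic, VenueID, Year} — all of the relation — so {Affiliation} is a candidate key.
{PaperID, VenueID}⁺ = {Affiliation, Editor, PaperID, Score, Topic, VenueID, Year} — all of the relation — so {PaperID, VenueID} is a candidate key.
These are minimal and exhaustive — every other superkey contains one of them.

{Affiliation}, {PaperID, VenueID}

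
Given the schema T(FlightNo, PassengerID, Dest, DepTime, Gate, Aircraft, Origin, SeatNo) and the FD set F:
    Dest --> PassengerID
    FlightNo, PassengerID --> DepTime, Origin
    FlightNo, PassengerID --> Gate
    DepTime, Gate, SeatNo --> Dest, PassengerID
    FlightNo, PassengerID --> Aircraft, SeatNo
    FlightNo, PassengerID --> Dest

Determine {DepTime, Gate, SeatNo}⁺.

Start with {DepTime, Gate, SeatNo}.
DepTime, Gate, SeatNo --> Dest, PassengerID applies; add {Dest, PassengerID} → now {DepTime, Dest, Gate, PassengerID, SeatNo}.
No further FD applies.

{DepTime, Dest, Gate, PassengerID, SeatNo}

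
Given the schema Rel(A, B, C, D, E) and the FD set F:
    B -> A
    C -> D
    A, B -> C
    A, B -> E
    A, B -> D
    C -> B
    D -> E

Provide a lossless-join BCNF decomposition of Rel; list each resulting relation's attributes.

{A, B, C, D}; {D, E}

Candidate keys of the original relation: {B}, {C}.
Within {A, B, C, D, E}: {D}⁺ ∩ {A, B, C, D, E} = {D, E}, not the whole set, so D -> E violates BCNF; decompose into {D, E} and {A, B, C, D}.
{D, E} has no BCNF violation.
{A, B, C, D} has no BCNF violation.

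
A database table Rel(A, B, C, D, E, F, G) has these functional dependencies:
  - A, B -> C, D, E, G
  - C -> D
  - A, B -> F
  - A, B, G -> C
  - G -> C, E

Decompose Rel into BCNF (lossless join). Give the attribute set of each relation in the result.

{A, B, F, G}; {C, D}; {C, E, G}

Candidate key of the original relation: {A, B}.
In {A, B, C, D, E, F, G}, {C} is not a superkey ({C}⁺ restricted to this set is {C, D}), so split on C -> D into {C, D} and {A, B, C, E, F, G}.
{C, D} has no BCNF violation.
In {A, B, C, E, F, G}, {G} is not a superkey ({G}⁺ restricted to this set is {C, E, G}), so split on G -> C, E into {C, E, G} and {A, B, F, G}.
{C, E, G} has no BCNF violation.
{A, B, F, G} has no BCNF violation.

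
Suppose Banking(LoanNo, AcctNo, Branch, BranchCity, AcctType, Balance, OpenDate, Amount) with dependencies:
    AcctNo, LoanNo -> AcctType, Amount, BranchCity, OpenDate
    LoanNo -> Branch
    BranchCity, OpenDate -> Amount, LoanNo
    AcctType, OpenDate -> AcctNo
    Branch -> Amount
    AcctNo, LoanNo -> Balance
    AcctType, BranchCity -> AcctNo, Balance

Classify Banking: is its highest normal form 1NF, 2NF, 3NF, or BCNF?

Candidate keys: {AcctNo, BranchCity, OpenDate}, {AcctNo, LoanNo}, {AcctType, BranchCity, LoanNo}, {AcctType, BranchCity, OpenDate}, {AcctType, LoanNo, OpenDate}. Prime attributes: {AcctNo, AcctType, BranchCity, LoanNo, OpenDate}.
LoanNo -> Branch breaks BCNF: {LoanNo}⁺ = {Amount, Branch, LoanNo}, so {LoanNo} is not a superkey.
LoanNo -> Branch determines the non-prime attribute {Branch} from a non-superkey — 3NF is violated.
The proper key subset {LoanNo} of {AcctNo, LoanNo} determines non-prime {Amount, Branch}, so the relation is not even in 2NF.

1NF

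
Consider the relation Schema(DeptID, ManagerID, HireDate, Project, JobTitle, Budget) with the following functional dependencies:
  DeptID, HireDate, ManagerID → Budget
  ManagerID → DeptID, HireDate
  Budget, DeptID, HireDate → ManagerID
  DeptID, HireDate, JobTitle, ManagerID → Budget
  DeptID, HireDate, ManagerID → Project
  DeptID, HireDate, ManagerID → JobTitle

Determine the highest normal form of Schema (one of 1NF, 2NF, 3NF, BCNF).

BCNF

Candidate keys: {Budget, DeptID, HireDate}, {ManagerID}. Prime attributes: {Budget, DeptID, HireDate, ManagerID}.
The left-hand side of every FD is a superkey, so BCNF is satisfied.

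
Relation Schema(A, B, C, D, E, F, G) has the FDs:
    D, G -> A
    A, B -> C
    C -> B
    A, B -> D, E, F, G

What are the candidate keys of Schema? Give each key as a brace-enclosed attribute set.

{A, B}⁺ = {A, B, C, D, E, F, G} — all of the relation — so {A, B} is a candidate key.
{A, C}⁺ = {A, B, C, D, E, F, G} — all of the relation — so {A, C} is a candidate key.
{B, D, G}⁺ = {A, B, C, D, E, F, G} — all of the relation — so {B, D, G} is a candidate key.
{C, D, G}⁺ = {A, B, C, D, E, F, G} — all of the relation — so {C, D, G} is a candidate key.
Any other superkey properly contains one of these, so there are no further candidate keys.

{A, B}, {A, C}, {B, D, G}, {C, D, G}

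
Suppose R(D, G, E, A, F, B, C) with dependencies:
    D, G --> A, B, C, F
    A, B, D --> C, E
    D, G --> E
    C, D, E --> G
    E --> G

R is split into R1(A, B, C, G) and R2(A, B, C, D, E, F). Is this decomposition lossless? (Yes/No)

No

Common attributes: {A, B, C}; their closure is {A, B, C}.
Neither R1 nor R2 is contained in that closure, so the decomposition is lossy.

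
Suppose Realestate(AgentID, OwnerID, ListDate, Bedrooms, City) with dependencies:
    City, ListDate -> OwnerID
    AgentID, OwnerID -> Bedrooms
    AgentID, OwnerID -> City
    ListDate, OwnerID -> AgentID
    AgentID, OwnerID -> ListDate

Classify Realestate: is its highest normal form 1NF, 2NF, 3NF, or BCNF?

Candidate keys: {AgentID, OwnerID}, {City, ListDate}, {ListDate, OwnerID}. Prime attributes: {AgentID, City, ListDate, OwnerID}.
Every FD has a superkey on the left, so the relation is in BCNF.

BCNF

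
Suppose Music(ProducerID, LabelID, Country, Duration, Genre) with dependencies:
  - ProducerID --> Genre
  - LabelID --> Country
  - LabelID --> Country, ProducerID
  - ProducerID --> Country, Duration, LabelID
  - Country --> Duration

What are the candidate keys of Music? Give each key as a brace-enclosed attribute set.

Closure of {LabelID} is {Country, Duration, Genre, LabelID, ProducerID}, the whole schema; {LabelID} is a candidate key.
Closure of {ProducerID} is {Country, Duration, Genre, LabelID, ProducerID}, the whole schema; {ProducerID} is a candidate key.
Any other superkey properly contains one of these, so there are no further candidate keys.

{LabelID}, {ProducerID}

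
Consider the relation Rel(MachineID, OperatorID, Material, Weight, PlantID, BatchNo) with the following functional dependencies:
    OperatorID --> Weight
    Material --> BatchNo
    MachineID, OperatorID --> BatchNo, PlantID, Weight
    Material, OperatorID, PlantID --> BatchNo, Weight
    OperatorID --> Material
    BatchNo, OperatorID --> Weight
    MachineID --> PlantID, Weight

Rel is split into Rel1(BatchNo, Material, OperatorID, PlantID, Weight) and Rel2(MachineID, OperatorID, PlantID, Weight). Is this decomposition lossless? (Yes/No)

Yes

Common attributes: {OperatorID, PlantID, Weight}; their closure is {BatchNo, Material, OperatorID, PlantID, Weight}.
This includes all of Rel1, so the common attributes are a superkey of Rel1 — the join is lossless.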